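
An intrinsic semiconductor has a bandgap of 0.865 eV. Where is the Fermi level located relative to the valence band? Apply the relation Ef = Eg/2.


Step 1: For an intrinsic semiconductor, the Fermi level sits at midgap.
Step 2: Ef = Eg / 2 = 0.865 / 2 = 0.4325 eV

0.4325


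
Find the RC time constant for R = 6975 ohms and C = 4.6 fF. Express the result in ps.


Step 1: tau = R * C
Step 2: tau = 6975 * 4.6 fF = 6975 * 4.6e-15 F
Step 3: tau = 3.2085e-11 s = 32.085 ps

32.085


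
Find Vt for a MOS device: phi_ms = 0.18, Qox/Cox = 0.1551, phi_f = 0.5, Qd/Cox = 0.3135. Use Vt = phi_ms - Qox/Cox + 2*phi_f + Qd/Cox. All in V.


Step 1: Vt = phi_ms - Qox/Cox + 2*phi_f + Qd/Cox
Step 2: Vt = 0.18 - 0.1551 + 2*0.5 + 0.3135
Step 3: Vt = 0.18 - 0.1551 + 1.0 + 0.3135
Step 4: Vt = 1.3384 V

1.3384


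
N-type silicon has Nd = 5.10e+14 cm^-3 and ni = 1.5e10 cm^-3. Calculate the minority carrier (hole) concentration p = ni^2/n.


Step 1: Since Nd >> ni, n ≈ Nd = 5.10e+14 cm^-3
Step 2: p = ni^2 / n = (1.5e10)^2 / 5.10e+14
Step 3: p = 2.25e20 / 5.10e+14 = 4.41e+05 cm^-3

4.41e+05


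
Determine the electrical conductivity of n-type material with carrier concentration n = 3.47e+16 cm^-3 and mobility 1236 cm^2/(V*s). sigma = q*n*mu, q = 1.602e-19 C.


Step 1: sigma = q * n * mu
Step 2: sigma = 1.602e-19 * 3.47e+16 * 1236
Step 3: sigma = 6.871e+00 S/cm

6.871e+00


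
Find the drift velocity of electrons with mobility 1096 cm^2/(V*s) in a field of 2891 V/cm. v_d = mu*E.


Step 1: v_d = mu * E
Step 2: v_d = 1096 * 2891 = 3168536
Step 3: v_d = 3.17e+06 cm/s

3.17e+06


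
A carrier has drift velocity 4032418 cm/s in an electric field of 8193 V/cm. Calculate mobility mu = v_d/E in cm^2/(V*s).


Step 1: mu = v_d / E
Step 2: mu = 4032418 / 8193
Step 3: mu = 492.18 cm^2/(V*s)

492.18


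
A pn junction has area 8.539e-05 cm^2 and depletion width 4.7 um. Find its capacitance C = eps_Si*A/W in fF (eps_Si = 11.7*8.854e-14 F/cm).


Step 1: eps_Si = 11.7 * 8.854e-14 = 1.035918e-12 F/cm
Step 2: W in cm = 4.7 * 1e-4 = 4.70e-04 cm
Step 3: C = 1.035918e-12 * 8.539e-05 / 4.70e-04 = 1.882065e-13 F
Step 4: C = 188.21 fF

188.21


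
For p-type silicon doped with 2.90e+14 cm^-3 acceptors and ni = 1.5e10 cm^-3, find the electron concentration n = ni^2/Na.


Step 1: Majority hole concentration p ≈ Na = 2.90e+14 cm^-3
Step 2: n = ni^2 / Na = (1.5e10)^2 / 2.90e+14
Step 3: n = 7.76e+05 cm^-3

7.76e+05


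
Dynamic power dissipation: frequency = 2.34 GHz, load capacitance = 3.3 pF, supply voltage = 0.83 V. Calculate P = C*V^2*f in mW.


Step 1: V^2 = 0.83^2 = 0.6889 V^2
Step 2: P = C*V^2*f = 3.3e-12 F * 0.6889 * 2.34e9 Hz
Step 3: P = 5.3196858e-03 W
Step 4: P = 5.32 mW

5.32


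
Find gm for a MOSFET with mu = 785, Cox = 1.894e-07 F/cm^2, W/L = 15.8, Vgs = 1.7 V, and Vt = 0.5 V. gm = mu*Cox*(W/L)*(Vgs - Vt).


Step 1: Vov = Vgs - Vt = 1.7 - 0.5 = 1.2 V
Step 2: gm = mu * Cox * (W/L) * Vov
Step 3: gm = 785 * 1.894e-07 * 15.8 * 1.2 = 2.82e-03 S

2.82e-03


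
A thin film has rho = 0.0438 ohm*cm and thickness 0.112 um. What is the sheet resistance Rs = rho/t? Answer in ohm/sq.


Step 1: Convert thickness to cm: t = 0.112 um = 1.1200e-05 cm
Step 2: Rs = rho / t = 0.0438 / 1.1200e-05
Step 3: Rs = 3910.7 ohm/sq

3910.7


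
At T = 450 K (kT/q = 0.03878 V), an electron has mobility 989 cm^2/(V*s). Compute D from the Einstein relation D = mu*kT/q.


Step 1: D = mu * (kT/q)
Step 2: D = 989 * 0.03878
Step 3: D = 38.35 cm^2/s

38.35


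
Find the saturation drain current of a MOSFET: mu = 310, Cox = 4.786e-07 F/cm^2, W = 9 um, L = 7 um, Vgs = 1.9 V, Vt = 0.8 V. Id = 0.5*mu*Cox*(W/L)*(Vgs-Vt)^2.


Step 1: Overdrive voltage Vov = Vgs - Vt = 1.9 - 0.8 = 1.1 V
Step 2: W/L = 9/7 = 1.28571
Step 3: Id = 0.5 * 310 * 4.786e-07 * 1.28571 * 1.1^2
Step 4: Id = 1.15e-04 A

1.15e-04


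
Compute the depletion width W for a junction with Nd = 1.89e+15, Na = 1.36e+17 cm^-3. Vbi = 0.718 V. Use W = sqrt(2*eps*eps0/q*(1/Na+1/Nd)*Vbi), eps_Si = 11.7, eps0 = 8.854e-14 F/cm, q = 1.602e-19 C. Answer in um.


Step 1: 1/Na + 1/Nd = 1/1.36e+17 + 1/1.89e+15 = 5.36453e-16
Step 2: 2*eps*eps0/q = 2*11.7*8.854e-14/1.602e-19 = 1.293281e+07
Step 3: W^2 = 1.293281e+07 * 5.36453e-16 * 0.718 = 4.98137e-09
Step 4: W = sqrt(4.98137e-09) = 7.058e-05 cm = 0.7058 um

0.7058


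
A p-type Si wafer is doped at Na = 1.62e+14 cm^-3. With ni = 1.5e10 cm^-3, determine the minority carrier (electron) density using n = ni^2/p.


Step 1: Majority hole concentration p ≈ Na = 1.62e+14 cm^-3
Step 2: n = ni^2 / Na = (1.5e10)^2 / 1.62e+14
Step 3: n = 1.39e+06 cm^-3

1.39e+06


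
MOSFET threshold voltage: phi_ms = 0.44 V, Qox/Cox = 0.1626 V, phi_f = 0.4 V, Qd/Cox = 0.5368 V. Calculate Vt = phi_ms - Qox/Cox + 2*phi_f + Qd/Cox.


Step 1: Vt = phi_ms - Qox/Cox + 2*phi_f + Qd/Cox
Step 2: Vt = 0.44 - 0.1626 + 2*0.4 + 0.5368
Step 3: Vt = 0.44 - 0.1626 + 0.8 + 0.5368
Step 4: Vt = 1.6142 V

1.6142


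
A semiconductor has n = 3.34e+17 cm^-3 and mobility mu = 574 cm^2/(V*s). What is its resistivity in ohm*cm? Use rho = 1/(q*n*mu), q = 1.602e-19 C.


Step 1: sigma = q * n * mu = 1.602e-19 * 3.34e+17 * 574 = 3.07129e+01 S/cm
Step 2: rho = 1 / sigma = 1 / 3.07129e+01 = 0.03256 ohm*cm

0.03256


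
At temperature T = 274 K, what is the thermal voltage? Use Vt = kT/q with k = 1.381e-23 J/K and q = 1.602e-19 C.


Step 1: kT = 1.381e-23 * 274 = 3.78394e-21 J
Step 2: Vt = kT/q = 3.78394e-21 / 1.602e-19
Step 3: Vt = 0.02362 V

0.02362


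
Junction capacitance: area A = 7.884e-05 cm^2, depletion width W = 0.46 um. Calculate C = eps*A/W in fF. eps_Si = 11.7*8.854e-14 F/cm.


Step 1: eps_Si = 11.7 * 8.854e-14 = 1.035918e-12 F/cm
Step 2: W in cm = 0.46 * 1e-4 = 4.60e-05 cm
Step 3: C = 1.035918e-12 * 7.884e-05 / 4.60e-05 = 1.775473e-12 F
Step 4: C = 1775.47 fF

1775.47


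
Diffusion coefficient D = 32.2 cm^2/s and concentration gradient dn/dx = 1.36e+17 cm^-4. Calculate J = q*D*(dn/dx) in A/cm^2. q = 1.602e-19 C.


Step 1: J = q * D * (dn/dx)
Step 2: J = 1.602e-19 * 32.2 * 1.36e+17
Step 3: J = 7.02e-01 A/cm^2

7.02e-01


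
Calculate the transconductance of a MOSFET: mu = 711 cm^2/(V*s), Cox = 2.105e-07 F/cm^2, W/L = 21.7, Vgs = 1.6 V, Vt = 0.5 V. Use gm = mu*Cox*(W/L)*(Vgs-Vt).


Step 1: Vov = Vgs - Vt = 1.6 - 0.5 = 1.1 V
Step 2: gm = mu * Cox * (W/L) * Vov
Step 3: gm = 711 * 2.105e-07 * 21.7 * 1.1 = 3.57e-03 S

3.57e-03


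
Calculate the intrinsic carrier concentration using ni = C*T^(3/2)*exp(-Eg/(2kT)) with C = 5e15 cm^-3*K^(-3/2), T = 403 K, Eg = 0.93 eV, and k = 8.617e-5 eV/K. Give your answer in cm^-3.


Step 1: Compute kT = 8.617e-5 * 403 = 0.03472651 eV
Step 2: Exponent = -Eg/(2kT) = -0.93/(2*0.03472651) = -13.39035
Step 3: T^(3/2) = 403^1.5 = 8090.17
Step 4: ni = 5e15 * 8090.17 * exp(-13.39035) = 6.19e+13 cm^-3

6.19e+13


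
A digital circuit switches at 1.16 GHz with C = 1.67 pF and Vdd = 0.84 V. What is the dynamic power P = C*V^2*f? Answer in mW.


Step 1: V^2 = 0.84^2 = 0.7056 V^2
Step 2: P = C*V^2*f = 1.67e-12 F * 0.7056 * 1.16e9 Hz
Step 3: P = 1.36688832e-03 W
Step 4: P = 1.367 mW

1.367


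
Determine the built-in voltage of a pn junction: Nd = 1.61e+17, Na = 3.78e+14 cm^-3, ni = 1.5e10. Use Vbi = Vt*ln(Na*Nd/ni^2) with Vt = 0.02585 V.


Step 1: Compute Na*Nd/ni^2 = 3.78e+14 * 1.61e+17 / (1.5e10)^2 = 2.7048e+11
Step 2: ln(2.7048e+11) = 26.3235
Step 3: Vbi = 0.02585 * 26.3235 = 0.68 V

0.68


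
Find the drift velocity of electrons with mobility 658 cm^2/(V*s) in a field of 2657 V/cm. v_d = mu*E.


Step 1: v_d = mu * E
Step 2: v_d = 658 * 2657 = 1748306
Step 3: v_d = 1.75e+06 cm/s

1.75e+06


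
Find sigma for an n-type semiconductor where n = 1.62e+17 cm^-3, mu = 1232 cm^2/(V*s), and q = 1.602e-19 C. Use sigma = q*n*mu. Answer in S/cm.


Step 1: sigma = q * n * mu
Step 2: sigma = 1.602e-19 * 1.62e+17 * 1232
Step 3: sigma = 3.197e+01 S/cm

3.197e+01


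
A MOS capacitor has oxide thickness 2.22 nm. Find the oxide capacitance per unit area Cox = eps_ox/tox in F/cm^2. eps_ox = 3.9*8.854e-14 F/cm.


Step 1: eps_ox = 3.9 * 8.854e-14 = 3.45306e-13 F/cm
Step 2: tox in cm = 2.22 nm * 1e-7 = 2.2200e-07 cm
Step 3: Cox = 3.45306e-13 / 2.2200e-07 = 1.56e-06 F/cm^2

1.56e-06


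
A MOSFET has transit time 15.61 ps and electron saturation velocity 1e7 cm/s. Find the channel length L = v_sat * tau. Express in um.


Step 1: tau in seconds = 15.61 ps * 1e-12 = 1.5610e-11 s
Step 2: L = v_sat * tau = 1e7 * 1.5610e-11 = 1.5610e-04 cm
Step 3: L in um = 1.5610e-04 * 1e4 = 1.561 um

1.561


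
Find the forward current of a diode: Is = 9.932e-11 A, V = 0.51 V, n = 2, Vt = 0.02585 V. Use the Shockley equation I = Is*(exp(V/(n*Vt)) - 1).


Step 1: V/(n*Vt) = 0.51/(2*0.02585) = 9.8646
Step 2: exp(9.8646) = 1.9237e+04
Step 3: I = 9.932e-11 * (1.9237e+04 - 1) = 1.91e-06 A

1.91e-06


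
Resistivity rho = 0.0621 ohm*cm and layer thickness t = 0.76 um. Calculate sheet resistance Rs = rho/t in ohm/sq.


Step 1: Convert thickness to cm: t = 0.76 um = 7.6000e-05 cm
Step 2: Rs = rho / t = 0.0621 / 7.6000e-05
Step 3: Rs = 817.1 ohm/sq

817.1


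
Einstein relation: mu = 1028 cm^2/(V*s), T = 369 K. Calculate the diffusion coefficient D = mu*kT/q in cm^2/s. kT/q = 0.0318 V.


Step 1: D = mu * (kT/q)
Step 2: D = 1028 * 0.0318
Step 3: D = 32.69 cm^2/s

32.69


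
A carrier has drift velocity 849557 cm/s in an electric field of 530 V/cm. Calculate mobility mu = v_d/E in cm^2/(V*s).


Step 1: mu = v_d / E
Step 2: mu = 849557 / 530
Step 3: mu = 1602.94 cm^2/(V*s)

1602.94


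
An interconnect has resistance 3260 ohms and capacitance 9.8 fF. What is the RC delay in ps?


Step 1: tau = R * C
Step 2: tau = 3260 * 9.8 fF = 3260 * 9.8e-15 F
Step 3: tau = 3.1948e-11 s = 31.948 ps

31.948


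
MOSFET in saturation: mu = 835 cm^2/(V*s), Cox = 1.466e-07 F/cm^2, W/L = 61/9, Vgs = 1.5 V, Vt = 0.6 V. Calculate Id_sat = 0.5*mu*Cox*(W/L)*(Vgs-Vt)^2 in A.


Step 1: Overdrive voltage Vov = Vgs - Vt = 1.5 - 0.6 = 0.9 V
Step 2: W/L = 61/9 = 6.77778
Step 3: Id = 0.5 * 835 * 1.466e-07 * 6.77778 * 0.9^2
Step 4: Id = 3.36e-04 A

3.36e-04


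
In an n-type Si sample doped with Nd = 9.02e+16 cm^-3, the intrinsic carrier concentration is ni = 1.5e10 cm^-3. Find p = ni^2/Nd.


Step 1: Since Nd >> ni, n ≈ Nd = 9.02e+16 cm^-3
Step 2: p = ni^2 / n = (1.5e10)^2 / 9.02e+16
Step 3: p = 2.25e20 / 9.02e+16 = 2.49e+03 cm^-3

2.49e+03


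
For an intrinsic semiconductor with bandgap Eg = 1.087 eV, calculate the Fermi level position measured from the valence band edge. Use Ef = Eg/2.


Step 1: For an intrinsic semiconductor, the Fermi level sits at midgap.
Step 2: Ef = Eg / 2 = 1.087 / 2 = 0.5435 eV

0.5435


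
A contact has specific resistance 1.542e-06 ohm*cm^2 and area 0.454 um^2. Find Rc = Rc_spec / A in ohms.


Step 1: Convert area to cm^2: 0.454 um^2 = 4.5400e-09 cm^2
Step 2: Rc = Rc_spec / A = 1.542e-06 / 4.5400e-09
Step 3: Rc = 3.40e+02 ohms

3.40e+02


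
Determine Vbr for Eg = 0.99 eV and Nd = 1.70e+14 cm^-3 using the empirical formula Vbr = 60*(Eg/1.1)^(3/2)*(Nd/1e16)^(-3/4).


Step 1: Eg/1.1 = 0.99/1.1 = 0.900000
Step 2: (Eg/1.1)^1.5 = 0.900000^1.5 = 0.853815
Step 3: (Nd/1e16)^(-0.75) = (0.017)^(-0.75) = 21.240430
Step 4: Vbr = 60 * 0.853815 * 21.240430 = 1088.1 V

1088.1


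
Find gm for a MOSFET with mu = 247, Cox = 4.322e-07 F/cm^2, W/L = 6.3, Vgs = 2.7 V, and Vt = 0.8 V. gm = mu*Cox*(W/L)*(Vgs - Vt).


Step 1: Vov = Vgs - Vt = 2.7 - 0.8 = 1.9 V
Step 2: gm = mu * Cox * (W/L) * Vov
Step 3: gm = 247 * 4.322e-07 * 6.3 * 1.9 = 1.28e-03 S

1.28e-03


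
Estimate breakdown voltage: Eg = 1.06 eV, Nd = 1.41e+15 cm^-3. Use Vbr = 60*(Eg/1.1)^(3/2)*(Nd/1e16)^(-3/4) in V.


Step 1: Eg/1.1 = 1.06/1.1 = 0.963636
Step 2: (Eg/1.1)^1.5 = 0.963636^1.5 = 0.945953
Step 3: (Nd/1e16)^(-0.75) = (0.141)^(-0.75) = 4.345959
Step 4: Vbr = 60 * 0.945953 * 4.345959 = 246.7 V

246.7


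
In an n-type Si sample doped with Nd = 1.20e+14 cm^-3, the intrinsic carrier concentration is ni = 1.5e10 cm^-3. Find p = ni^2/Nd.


Step 1: Since Nd >> ni, n ≈ Nd = 1.20e+14 cm^-3
Step 2: p = ni^2 / n = (1.5e10)^2 / 1.20e+14
Step 3: p = 2.25e20 / 1.20e+14 = 1.88e+06 cm^-3

1.88e+06


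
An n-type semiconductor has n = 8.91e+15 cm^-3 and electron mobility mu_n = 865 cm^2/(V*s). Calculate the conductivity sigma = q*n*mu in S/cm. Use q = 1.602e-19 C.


Step 1: sigma = q * n * mu
Step 2: sigma = 1.602e-19 * 8.91e+15 * 865
Step 3: sigma = 1.235e+00 S/cm

1.235e+00


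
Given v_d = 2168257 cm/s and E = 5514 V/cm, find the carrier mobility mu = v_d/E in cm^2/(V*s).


Step 1: mu = v_d / E
Step 2: mu = 2168257 / 5514
Step 3: mu = 393.23 cm^2/(V*s)

393.23


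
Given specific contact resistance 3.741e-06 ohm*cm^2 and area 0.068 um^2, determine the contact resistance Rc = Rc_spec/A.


Step 1: Convert area to cm^2: 0.068 um^2 = 6.8000e-10 cm^2
Step 2: Rc = Rc_spec / A = 3.741e-06 / 6.8000e-10
Step 3: Rc = 5.50e+03 ohms

5.50e+03


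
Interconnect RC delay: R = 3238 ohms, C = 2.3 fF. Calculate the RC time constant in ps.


Step 1: tau = R * C
Step 2: tau = 3238 * 2.3 fF = 3238 * 2.3e-15 F
Step 3: tau = 7.4474e-12 s = 7.4474 ps

7.4474


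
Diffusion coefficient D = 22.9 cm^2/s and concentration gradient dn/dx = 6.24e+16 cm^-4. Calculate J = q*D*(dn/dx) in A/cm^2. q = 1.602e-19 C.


Step 1: J = q * D * (dn/dx)
Step 2: J = 1.602e-19 * 22.9 * 6.24e+16
Step 3: J = 2.29e-01 A/cm^2

2.29e-01


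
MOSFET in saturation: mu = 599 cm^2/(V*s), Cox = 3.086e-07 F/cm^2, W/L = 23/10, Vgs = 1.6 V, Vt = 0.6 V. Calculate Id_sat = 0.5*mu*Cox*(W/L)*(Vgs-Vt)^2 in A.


Step 1: Overdrive voltage Vov = Vgs - Vt = 1.6 - 0.6 = 1.0 V
Step 2: W/L = 23/10 = 2.3
Step 3: Id = 0.5 * 599 * 3.086e-07 * 2.3 * 1.0^2
Step 4: Id = 2.13e-04 A

2.13e-04


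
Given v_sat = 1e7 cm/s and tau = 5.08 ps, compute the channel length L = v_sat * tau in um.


Step 1: tau in seconds = 5.08 ps * 1e-12 = 5.0800e-12 s
Step 2: L = v_sat * tau = 1e7 * 5.0800e-12 = 5.0800e-05 cm
Step 3: L in um = 5.0800e-05 * 1e4 = 0.508 um

0.508


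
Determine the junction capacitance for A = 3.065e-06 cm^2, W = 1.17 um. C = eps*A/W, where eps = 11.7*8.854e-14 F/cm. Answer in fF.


Step 1: eps_Si = 11.7 * 8.854e-14 = 1.035918e-12 F/cm
Step 2: W in cm = 1.17 * 1e-4 = 1.17e-04 cm
Step 3: C = 1.035918e-12 * 3.065e-06 / 1.17e-04 = 2.713751e-14 F
Step 4: C = 27.14 fF

27.14


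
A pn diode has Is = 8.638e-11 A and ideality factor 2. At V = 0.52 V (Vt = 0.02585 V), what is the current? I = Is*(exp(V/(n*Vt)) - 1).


Step 1: V/(n*Vt) = 0.52/(2*0.02585) = 10.0580
Step 2: exp(10.0580) = 2.3342e+04
Step 3: I = 8.638e-11 * (2.3342e+04 - 1) = 2.02e-06 A

2.02e-06


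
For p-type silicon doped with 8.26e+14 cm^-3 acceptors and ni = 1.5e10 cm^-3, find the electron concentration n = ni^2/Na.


Step 1: Majority hole concentration p ≈ Na = 8.26e+14 cm^-3
Step 2: n = ni^2 / Na = (1.5e10)^2 / 8.26e+14
Step 3: n = 2.72e+05 cm^-3

2.72e+05


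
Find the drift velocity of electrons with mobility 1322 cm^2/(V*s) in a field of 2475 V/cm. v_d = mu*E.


Step 1: v_d = mu * E
Step 2: v_d = 1322 * 2475 = 3271950
Step 3: v_d = 3.27e+06 cm/s

3.27e+06


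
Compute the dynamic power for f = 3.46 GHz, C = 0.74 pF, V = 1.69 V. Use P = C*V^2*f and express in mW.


Step 1: V^2 = 1.69^2 = 2.8561 V^2
Step 2: P = C*V^2*f = 0.74e-12 F * 2.8561 * 3.46e9 Hz
Step 3: P = 7.31275844e-03 W
Step 4: P = 7.313 mW

7.313


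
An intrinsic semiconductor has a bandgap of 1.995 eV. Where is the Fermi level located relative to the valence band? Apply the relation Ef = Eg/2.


Step 1: For an intrinsic semiconductor, the Fermi level sits at midgap.
Step 2: Ef = Eg / 2 = 1.995 / 2 = 0.9975 eV

0.9975


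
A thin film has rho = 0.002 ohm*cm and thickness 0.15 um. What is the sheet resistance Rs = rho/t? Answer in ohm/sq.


Step 1: Convert thickness to cm: t = 0.15 um = 1.5000e-05 cm
Step 2: Rs = rho / t = 0.002 / 1.5000e-05
Step 3: Rs = 133.3 ohm/sq

133.3


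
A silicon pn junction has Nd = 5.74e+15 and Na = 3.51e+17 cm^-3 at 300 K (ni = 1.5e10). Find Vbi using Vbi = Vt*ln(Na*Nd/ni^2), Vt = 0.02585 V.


Step 1: Compute Na*Nd/ni^2 = 3.51e+17 * 5.74e+15 / (1.5e10)^2 = 8.9544e+12
Step 2: ln(8.9544e+12) = 29.8232
Step 3: Vbi = 0.02585 * 29.8232 = 0.771 V

0.771


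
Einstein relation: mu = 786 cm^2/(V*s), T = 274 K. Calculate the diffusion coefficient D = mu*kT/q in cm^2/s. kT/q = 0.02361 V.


Step 1: D = mu * (kT/q)
Step 2: D = 786 * 0.02361
Step 3: D = 18.56 cm^2/s

18.56


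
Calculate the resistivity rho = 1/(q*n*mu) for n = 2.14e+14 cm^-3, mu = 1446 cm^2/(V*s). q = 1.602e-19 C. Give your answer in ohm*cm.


Step 1: sigma = q * n * mu = 1.602e-19 * 2.14e+14 * 1446 = 4.95729e-02 S/cm
Step 2: rho = 1 / sigma = 1 / 4.95729e-02 = 20.17 ohm*cm

20.17


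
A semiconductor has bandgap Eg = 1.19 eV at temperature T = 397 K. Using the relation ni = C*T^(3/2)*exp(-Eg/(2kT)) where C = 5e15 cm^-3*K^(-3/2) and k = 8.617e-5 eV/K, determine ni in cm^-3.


Step 1: Compute kT = 8.617e-5 * 397 = 0.03420949 eV
Step 2: Exponent = -Eg/(2kT) = -1.19/(2*0.03420949) = -17.39283
Step 3: T^(3/2) = 397^1.5 = 7910.17
Step 4: ni = 5e15 * 7910.17 * exp(-17.39283) = 1.11e+12 cm^-3

1.11e+12


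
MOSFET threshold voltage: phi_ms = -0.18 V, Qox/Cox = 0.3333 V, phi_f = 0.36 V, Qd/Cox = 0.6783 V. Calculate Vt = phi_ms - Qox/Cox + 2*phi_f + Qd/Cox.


Step 1: Vt = phi_ms - Qox/Cox + 2*phi_f + Qd/Cox
Step 2: Vt = -0.18 - 0.3333 + 2*0.36 + 0.6783
Step 3: Vt = -0.18 - 0.3333 + 0.72 + 0.6783
Step 4: Vt = 0.885 V

0.885


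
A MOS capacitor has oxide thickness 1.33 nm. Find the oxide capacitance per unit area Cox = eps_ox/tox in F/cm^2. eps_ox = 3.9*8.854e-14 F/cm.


Step 1: eps_ox = 3.9 * 8.854e-14 = 3.45306e-13 F/cm
Step 2: tox in cm = 1.33 nm * 1e-7 = 1.3300e-07 cm
Step 3: Cox = 3.45306e-13 / 1.3300e-07 = 2.60e-06 F/cm^2

2.60e-06


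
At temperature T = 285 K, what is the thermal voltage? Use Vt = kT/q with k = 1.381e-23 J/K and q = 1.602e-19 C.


Step 1: kT = 1.381e-23 * 285 = 3.93585e-21 J
Step 2: Vt = kT/q = 3.93585e-21 / 1.602e-19
Step 3: Vt = 0.02457 V

0.02457


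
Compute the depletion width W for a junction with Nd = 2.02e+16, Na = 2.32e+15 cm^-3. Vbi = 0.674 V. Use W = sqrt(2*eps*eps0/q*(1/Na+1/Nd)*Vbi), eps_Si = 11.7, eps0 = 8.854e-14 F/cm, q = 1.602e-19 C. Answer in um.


Step 1: 1/Na + 1/Nd = 1/2.32e+15 + 1/2.02e+16 = 4.80539e-16
Step 2: 2*eps*eps0/q = 2*11.7*8.854e-14/1.602e-19 = 1.293281e+07
Step 3: W^2 = 1.293281e+07 * 4.80539e-16 * 0.674 = 4.18872e-09
Step 4: W = sqrt(4.18872e-09) = 6.472e-05 cm = 0.6472 um

0.6472


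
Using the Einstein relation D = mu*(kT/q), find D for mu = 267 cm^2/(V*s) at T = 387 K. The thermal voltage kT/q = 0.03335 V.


Step 1: D = mu * (kT/q)
Step 2: D = 267 * 0.03335
Step 3: D = 8.9 cm^2/s

8.9


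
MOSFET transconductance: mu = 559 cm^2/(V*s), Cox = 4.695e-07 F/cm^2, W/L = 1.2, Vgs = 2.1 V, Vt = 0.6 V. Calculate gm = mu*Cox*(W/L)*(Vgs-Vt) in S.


Step 1: Vov = Vgs - Vt = 2.1 - 0.6 = 1.5 V
Step 2: gm = mu * Cox * (W/L) * Vov
Step 3: gm = 559 * 4.695e-07 * 1.2 * 1.5 = 4.72e-04 S

4.72e-04


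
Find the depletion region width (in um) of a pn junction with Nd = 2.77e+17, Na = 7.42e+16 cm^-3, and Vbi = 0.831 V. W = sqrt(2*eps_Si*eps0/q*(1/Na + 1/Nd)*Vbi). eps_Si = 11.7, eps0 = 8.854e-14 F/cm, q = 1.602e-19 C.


Step 1: 1/Na + 1/Nd = 1/7.42e+16 + 1/2.77e+17 = 1.70872e-17
Step 2: 2*eps*eps0/q = 2*11.7*8.854e-14/1.602e-19 = 1.293281e+07
Step 3: W^2 = 1.293281e+07 * 1.70872e-17 * 0.831 = 1.83639e-10
Step 4: W = sqrt(1.83639e-10) = 1.355e-05 cm = 0.1355 um

0.1355


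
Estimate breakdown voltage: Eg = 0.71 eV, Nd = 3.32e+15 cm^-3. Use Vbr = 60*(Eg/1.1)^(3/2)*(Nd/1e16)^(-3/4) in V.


Step 1: Eg/1.1 = 0.71/1.1 = 0.645455
Step 2: (Eg/1.1)^1.5 = 0.645455^1.5 = 0.518560
Step 3: (Nd/1e16)^(-0.75) = (0.332)^(-0.75) = 2.286370
Step 4: Vbr = 60 * 0.518560 * 2.286370 = 71.1 V

71.1


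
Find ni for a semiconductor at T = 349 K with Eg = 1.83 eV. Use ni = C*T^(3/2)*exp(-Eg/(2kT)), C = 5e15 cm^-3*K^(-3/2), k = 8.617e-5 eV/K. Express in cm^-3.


Step 1: Compute kT = 8.617e-5 * 349 = 0.03007333 eV
Step 2: Exponent = -Eg/(2kT) = -1.83/(2*0.03007333) = -30.42563
Step 3: T^(3/2) = 349^1.5 = 6519.86
Step 4: ni = 5e15 * 6519.86 * exp(-30.42563) = 1.99e+06 cm^-3

1.99e+06


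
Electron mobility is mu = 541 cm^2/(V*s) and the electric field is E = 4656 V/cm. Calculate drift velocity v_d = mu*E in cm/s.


Step 1: v_d = mu * E
Step 2: v_d = 541 * 4656 = 2518896
Step 3: v_d = 2.52e+06 cm/s

2.52e+06


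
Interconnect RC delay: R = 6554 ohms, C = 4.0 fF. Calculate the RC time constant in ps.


Step 1: tau = R * C
Step 2: tau = 6554 * 4.0 fF = 6554 * 4.0e-15 F
Step 3: tau = 2.6216e-11 s = 26.216 ps

26.216


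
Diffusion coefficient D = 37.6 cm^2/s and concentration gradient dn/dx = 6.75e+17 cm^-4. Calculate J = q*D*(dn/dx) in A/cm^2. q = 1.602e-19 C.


Step 1: J = q * D * (dn/dx)
Step 2: J = 1.602e-19 * 37.6 * 6.75e+17
Step 3: J = 4.07e+00 A/cm^2

4.07e+00


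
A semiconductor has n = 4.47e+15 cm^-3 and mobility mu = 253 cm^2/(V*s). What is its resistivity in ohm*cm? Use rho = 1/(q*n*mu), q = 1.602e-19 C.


Step 1: sigma = q * n * mu = 1.602e-19 * 4.47e+15 * 253 = 1.81172e-01 S/cm
Step 2: rho = 1 / sigma = 1 / 1.81172e-01 = 5.52 ohm*cm

5.52


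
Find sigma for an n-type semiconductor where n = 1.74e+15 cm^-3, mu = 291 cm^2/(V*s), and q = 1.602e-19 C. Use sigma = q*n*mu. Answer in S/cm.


Step 1: sigma = q * n * mu
Step 2: sigma = 1.602e-19 * 1.74e+15 * 291
Step 3: sigma = 8.112e-02 S/cm

8.112e-02


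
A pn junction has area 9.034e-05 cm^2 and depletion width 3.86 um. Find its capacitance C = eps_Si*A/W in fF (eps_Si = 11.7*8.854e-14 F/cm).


Step 1: eps_Si = 11.7 * 8.854e-14 = 1.035918e-12 F/cm
Step 2: W in cm = 3.86 * 1e-4 = 3.86e-04 cm
Step 3: C = 1.035918e-12 * 9.034e-05 / 3.86e-04 = 2.424478e-13 F
Step 4: C = 242.45 fF

242.45


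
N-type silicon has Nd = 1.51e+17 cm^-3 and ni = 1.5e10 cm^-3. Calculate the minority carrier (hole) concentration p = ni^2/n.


Step 1: Since Nd >> ni, n ≈ Nd = 1.51e+17 cm^-3
Step 2: p = ni^2 / n = (1.5e10)^2 / 1.51e+17
Step 3: p = 2.25e20 / 1.51e+17 = 1.49e+03 cm^-3

1.49e+03


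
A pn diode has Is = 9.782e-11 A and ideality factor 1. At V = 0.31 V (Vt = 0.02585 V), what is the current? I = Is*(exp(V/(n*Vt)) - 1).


Step 1: V/(n*Vt) = 0.31/(1*0.02585) = 11.9923
Step 2: exp(11.9923) = 1.6151e+05
Step 3: I = 9.782e-11 * (1.6151e+05 - 1) = 1.58e-05 A

1.58e-05


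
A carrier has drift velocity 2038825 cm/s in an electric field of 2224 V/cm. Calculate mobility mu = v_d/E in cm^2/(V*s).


Step 1: mu = v_d / E
Step 2: mu = 2038825 / 2224
Step 3: mu = 916.74 cm^2/(V*s)

916.74


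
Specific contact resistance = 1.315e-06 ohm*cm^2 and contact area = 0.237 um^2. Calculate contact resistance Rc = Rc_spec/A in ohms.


Step 1: Convert area to cm^2: 0.237 um^2 = 2.3700e-09 cm^2
Step 2: Rc = Rc_spec / A = 1.315e-06 / 2.3700e-09
Step 3: Rc = 5.55e+02 ohms

5.55e+02


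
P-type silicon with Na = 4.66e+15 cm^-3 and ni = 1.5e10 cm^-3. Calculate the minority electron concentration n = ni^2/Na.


Step 1: Majority hole concentration p ≈ Na = 4.66e+15 cm^-3
Step 2: n = ni^2 / Na = (1.5e10)^2 / 4.66e+15
Step 3: n = 4.83e+04 cm^-3

4.83e+04


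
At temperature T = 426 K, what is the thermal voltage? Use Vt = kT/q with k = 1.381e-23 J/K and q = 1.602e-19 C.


Step 1: kT = 1.381e-23 * 426 = 5.88306e-21 J
Step 2: Vt = kT/q = 5.88306e-21 / 1.602e-19
Step 3: Vt = 0.03672 V

0.03672


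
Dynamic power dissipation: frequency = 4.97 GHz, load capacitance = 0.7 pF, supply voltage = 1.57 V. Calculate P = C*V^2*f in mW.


Step 1: V^2 = 1.57^2 = 2.4649 V^2
Step 2: P = C*V^2*f = 0.7e-12 F * 2.4649 * 4.97e9 Hz
Step 3: P = 8.5753871e-03 W
Step 4: P = 8.575 mW

8.575


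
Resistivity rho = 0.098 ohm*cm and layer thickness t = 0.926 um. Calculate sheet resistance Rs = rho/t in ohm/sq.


Step 1: Convert thickness to cm: t = 0.926 um = 9.2600e-05 cm
Step 2: Rs = rho / t = 0.098 / 9.2600e-05
Step 3: Rs = 1058.3 ohm/sq

1058.3


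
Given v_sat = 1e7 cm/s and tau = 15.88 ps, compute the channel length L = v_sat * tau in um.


Step 1: tau in seconds = 15.88 ps * 1e-12 = 1.5880e-11 s
Step 2: L = v_sat * tau = 1e7 * 1.5880e-11 = 1.5880e-04 cm
Step 3: L in um = 1.5880e-04 * 1e4 = 1.588 um

1.588


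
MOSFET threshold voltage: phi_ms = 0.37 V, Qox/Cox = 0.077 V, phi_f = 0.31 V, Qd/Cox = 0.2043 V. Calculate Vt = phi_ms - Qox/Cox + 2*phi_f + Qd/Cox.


Step 1: Vt = phi_ms - Qox/Cox + 2*phi_f + Qd/Cox
Step 2: Vt = 0.37 - 0.077 + 2*0.31 + 0.2043
Step 3: Vt = 0.37 - 0.077 + 0.62 + 0.2043
Step 4: Vt = 1.1173 V

1.1173


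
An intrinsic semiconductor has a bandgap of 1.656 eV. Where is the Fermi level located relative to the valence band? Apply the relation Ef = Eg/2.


Step 1: For an intrinsic semiconductor, the Fermi level sits at midgap.
Step 2: Ef = Eg / 2 = 1.656 / 2 = 0.828 eV

0.828


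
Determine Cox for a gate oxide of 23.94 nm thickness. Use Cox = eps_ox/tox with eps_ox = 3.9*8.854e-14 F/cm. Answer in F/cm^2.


Step 1: eps_ox = 3.9 * 8.854e-14 = 3.45306e-13 F/cm
Step 2: tox in cm = 23.94 nm * 1e-7 = 2.3940e-06 cm
Step 3: Cox = 3.45306e-13 / 2.3940e-06 = 1.44e-07 F/cm^2

1.44e-07


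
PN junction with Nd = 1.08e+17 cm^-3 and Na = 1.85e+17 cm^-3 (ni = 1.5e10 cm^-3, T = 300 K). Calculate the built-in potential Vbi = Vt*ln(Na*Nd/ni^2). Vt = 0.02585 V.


Step 1: Compute Na*Nd/ni^2 = 1.85e+17 * 1.08e+17 / (1.5e10)^2 = 8.8800e+13
Step 2: ln(8.8800e+13) = 32.1174
Step 3: Vbi = 0.02585 * 32.1174 = 0.83 V

0.83


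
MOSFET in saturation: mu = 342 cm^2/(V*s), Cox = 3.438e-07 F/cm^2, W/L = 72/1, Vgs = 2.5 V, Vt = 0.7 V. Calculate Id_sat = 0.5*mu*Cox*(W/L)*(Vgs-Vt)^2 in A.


Step 1: Overdrive voltage Vov = Vgs - Vt = 2.5 - 0.7 = 1.8 V
Step 2: W/L = 72/1 = 72
Step 3: Id = 0.5 * 342 * 3.438e-07 * 72 * 1.8^2
Step 4: Id = 1.37e-02 A

1.37e-02


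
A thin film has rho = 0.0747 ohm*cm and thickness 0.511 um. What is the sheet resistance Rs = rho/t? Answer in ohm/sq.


Step 1: Convert thickness to cm: t = 0.511 um = 5.1100e-05 cm
Step 2: Rs = rho / t = 0.0747 / 5.1100e-05
Step 3: Rs = 1461.8 ohm/sq

1461.8


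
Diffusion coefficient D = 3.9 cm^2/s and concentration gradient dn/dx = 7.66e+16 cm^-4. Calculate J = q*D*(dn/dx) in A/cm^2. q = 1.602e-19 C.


Step 1: J = q * D * (dn/dx)
Step 2: J = 1.602e-19 * 3.9 * 7.66e+16
Step 3: J = 4.79e-02 A/cm^2

4.79e-02


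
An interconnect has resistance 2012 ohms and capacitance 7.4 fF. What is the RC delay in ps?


Step 1: tau = R * C
Step 2: tau = 2012 * 7.4 fF = 2012 * 7.4e-15 F
Step 3: tau = 1.48888e-11 s = 14.8888 ps

14.8888


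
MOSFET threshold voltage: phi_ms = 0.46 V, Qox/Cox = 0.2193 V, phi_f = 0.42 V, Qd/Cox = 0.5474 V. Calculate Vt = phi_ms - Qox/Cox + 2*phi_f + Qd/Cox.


Step 1: Vt = phi_ms - Qox/Cox + 2*phi_f + Qd/Cox
Step 2: Vt = 0.46 - 0.2193 + 2*0.42 + 0.5474
Step 3: Vt = 0.46 - 0.2193 + 0.84 + 0.5474
Step 4: Vt = 1.6281 V

1.6281


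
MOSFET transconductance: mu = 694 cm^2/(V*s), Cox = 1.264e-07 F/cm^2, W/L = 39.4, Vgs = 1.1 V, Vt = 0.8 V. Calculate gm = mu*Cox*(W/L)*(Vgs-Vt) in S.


Step 1: Vov = Vgs - Vt = 1.1 - 0.8 = 0.3 V
Step 2: gm = mu * Cox * (W/L) * Vov
Step 3: gm = 694 * 1.264e-07 * 39.4 * 0.3 = 1.04e-03 S

1.04e-03


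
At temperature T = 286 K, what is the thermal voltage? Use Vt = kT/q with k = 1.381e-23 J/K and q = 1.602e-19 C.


Step 1: kT = 1.381e-23 * 286 = 3.94966e-21 J
Step 2: Vt = kT/q = 3.94966e-21 / 1.602e-19
Step 3: Vt = 0.02465 V

0.02465


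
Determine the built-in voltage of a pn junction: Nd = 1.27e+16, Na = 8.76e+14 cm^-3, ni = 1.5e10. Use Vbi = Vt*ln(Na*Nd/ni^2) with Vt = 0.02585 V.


Step 1: Compute Na*Nd/ni^2 = 8.76e+14 * 1.27e+16 / (1.5e10)^2 = 4.9445e+10
Step 2: ln(4.9445e+10) = 24.6241
Step 3: Vbi = 0.02585 * 24.6241 = 0.637 V

0.637


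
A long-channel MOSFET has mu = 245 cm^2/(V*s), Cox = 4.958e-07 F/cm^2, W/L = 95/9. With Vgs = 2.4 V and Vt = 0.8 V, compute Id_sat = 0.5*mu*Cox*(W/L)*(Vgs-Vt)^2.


Step 1: Overdrive voltage Vov = Vgs - Vt = 2.4 - 0.8 = 1.6 V
Step 2: W/L = 95/9 = 10.5556
Step 3: Id = 0.5 * 245 * 4.958e-07 * 10.5556 * 1.6^2
Step 4: Id = 1.64e-03 A

1.64e-03


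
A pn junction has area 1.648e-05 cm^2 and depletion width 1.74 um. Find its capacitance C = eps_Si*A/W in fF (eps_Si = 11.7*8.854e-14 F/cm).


Step 1: eps_Si = 11.7 * 8.854e-14 = 1.035918e-12 F/cm
Step 2: W in cm = 1.74 * 1e-4 = 1.74e-04 cm
Step 3: C = 1.035918e-12 * 1.648e-05 / 1.74e-04 = 9.811453e-14 F
Step 4: C = 98.11 fF

98.11


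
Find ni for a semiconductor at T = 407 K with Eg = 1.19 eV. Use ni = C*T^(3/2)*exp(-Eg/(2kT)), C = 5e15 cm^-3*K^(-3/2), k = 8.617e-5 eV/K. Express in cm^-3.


Step 1: Compute kT = 8.617e-5 * 407 = 0.03507119 eV
Step 2: Exponent = -Eg/(2kT) = -1.19/(2*0.03507119) = -16.96549
Step 3: T^(3/2) = 407^1.5 = 8210.92
Step 4: ni = 5e15 * 8210.92 * exp(-16.96549) = 1.76e+12 cm^-3

1.76e+12


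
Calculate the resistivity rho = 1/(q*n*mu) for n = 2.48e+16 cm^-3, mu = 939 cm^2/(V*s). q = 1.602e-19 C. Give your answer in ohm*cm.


Step 1: sigma = q * n * mu = 1.602e-19 * 2.48e+16 * 939 = 3.73061e+00 S/cm
Step 2: rho = 1 / sigma = 1 / 3.73061e+00 = 0.2681 ohm*cm

0.2681


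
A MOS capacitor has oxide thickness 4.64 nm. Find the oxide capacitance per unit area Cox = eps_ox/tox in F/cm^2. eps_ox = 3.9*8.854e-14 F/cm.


Step 1: eps_ox = 3.9 * 8.854e-14 = 3.45306e-13 F/cm
Step 2: tox in cm = 4.64 nm * 1e-7 = 4.6400e-07 cm
Step 3: Cox = 3.45306e-13 / 4.6400e-07 = 7.44e-07 F/cm^2

7.44e-07


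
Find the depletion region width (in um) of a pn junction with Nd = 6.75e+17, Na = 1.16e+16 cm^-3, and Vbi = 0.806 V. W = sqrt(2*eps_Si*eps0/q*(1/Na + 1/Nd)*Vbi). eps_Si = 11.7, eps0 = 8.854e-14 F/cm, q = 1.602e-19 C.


Step 1: 1/Na + 1/Nd = 1/1.16e+16 + 1/6.75e+17 = 8.76884e-17
Step 2: 2*eps*eps0/q = 2*11.7*8.854e-14/1.602e-19 = 1.293281e+07
Step 3: W^2 = 1.293281e+07 * 8.76884e-17 * 0.806 = 9.14050e-10
Step 4: W = sqrt(9.14050e-10) = 3.023e-05 cm = 0.3023 um

0.3023


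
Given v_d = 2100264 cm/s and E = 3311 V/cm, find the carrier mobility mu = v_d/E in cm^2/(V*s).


Step 1: mu = v_d / E
Step 2: mu = 2100264 / 3311
Step 3: mu = 634.33 cm^2/(V*s)

634.33


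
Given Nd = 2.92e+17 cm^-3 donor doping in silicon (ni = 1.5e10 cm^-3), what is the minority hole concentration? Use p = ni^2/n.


Step 1: Since Nd >> ni, n ≈ Nd = 2.92e+17 cm^-3
Step 2: p = ni^2 / n = (1.5e10)^2 / 2.92e+17
Step 3: p = 2.25e20 / 2.92e+17 = 7.71e+02 cm^-3

7.71e+02


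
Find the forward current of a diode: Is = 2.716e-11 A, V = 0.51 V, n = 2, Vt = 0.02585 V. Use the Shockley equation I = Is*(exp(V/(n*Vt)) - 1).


Step 1: V/(n*Vt) = 0.51/(2*0.02585) = 9.8646
Step 2: exp(9.8646) = 1.9237e+04
Step 3: I = 2.716e-11 * (1.9237e+04 - 1) = 5.22e-07 A

5.22e-07


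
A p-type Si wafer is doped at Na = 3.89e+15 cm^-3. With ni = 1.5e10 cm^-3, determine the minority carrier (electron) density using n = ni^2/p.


Step 1: Majority hole concentration p ≈ Na = 3.89e+15 cm^-3
Step 2: n = ni^2 / Na = (1.5e10)^2 / 3.89e+15
Step 3: n = 5.78e+04 cm^-3

5.78e+04


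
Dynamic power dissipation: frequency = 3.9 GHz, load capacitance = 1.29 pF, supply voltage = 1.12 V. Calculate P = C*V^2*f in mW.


Step 1: V^2 = 1.12^2 = 1.2544 V^2
Step 2: P = C*V^2*f = 1.29e-12 F * 1.2544 * 3.9e9 Hz
Step 3: P = 6.3108864e-03 W
Step 4: P = 6.311 mW

6.311


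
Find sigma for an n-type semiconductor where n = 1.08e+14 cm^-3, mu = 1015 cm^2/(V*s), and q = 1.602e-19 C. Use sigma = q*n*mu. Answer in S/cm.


Step 1: sigma = q * n * mu
Step 2: sigma = 1.602e-19 * 1.08e+14 * 1015
Step 3: sigma = 1.756e-02 S/cm

1.756e-02


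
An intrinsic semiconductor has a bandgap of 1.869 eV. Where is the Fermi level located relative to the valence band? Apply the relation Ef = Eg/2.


Step 1: For an intrinsic semiconductor, the Fermi level sits at midgap.
Step 2: Ef = Eg / 2 = 1.869 / 2 = 0.9345 eV

0.9345


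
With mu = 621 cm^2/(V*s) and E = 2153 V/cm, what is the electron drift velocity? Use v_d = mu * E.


Step 1: v_d = mu * E
Step 2: v_d = 621 * 2153 = 1337013
Step 3: v_d = 1.34e+06 cm/s

1.34e+06


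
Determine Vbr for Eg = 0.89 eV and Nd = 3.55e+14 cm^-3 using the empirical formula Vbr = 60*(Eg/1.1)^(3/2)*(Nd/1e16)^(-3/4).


Step 1: Eg/1.1 = 0.89/1.1 = 0.809091
Step 2: (Eg/1.1)^1.5 = 0.809091^1.5 = 0.727773
Step 3: (Nd/1e16)^(-0.75) = (0.0355)^(-0.75) = 12.227248
Step 4: Vbr = 60 * 0.727773 * 12.227248 = 533.9 V

533.9


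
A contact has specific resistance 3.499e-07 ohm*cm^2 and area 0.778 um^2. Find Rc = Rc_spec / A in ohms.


Step 1: Convert area to cm^2: 0.778 um^2 = 7.7800e-09 cm^2
Step 2: Rc = Rc_spec / A = 3.499e-07 / 7.7800e-09
Step 3: Rc = 4.50e+01 ohms

4.50e+01


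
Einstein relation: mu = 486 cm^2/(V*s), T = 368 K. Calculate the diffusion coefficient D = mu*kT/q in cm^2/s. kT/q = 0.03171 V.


Step 1: D = mu * (kT/q)
Step 2: D = 486 * 0.03171
Step 3: D = 15.41 cm^2/s

15.41


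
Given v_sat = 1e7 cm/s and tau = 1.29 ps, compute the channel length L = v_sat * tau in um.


Step 1: tau in seconds = 1.29 ps * 1e-12 = 1.2900e-12 s
Step 2: L = v_sat * tau = 1e7 * 1.2900e-12 = 1.2900e-05 cm
Step 3: L in um = 1.2900e-05 * 1e4 = 0.129 um

0.129


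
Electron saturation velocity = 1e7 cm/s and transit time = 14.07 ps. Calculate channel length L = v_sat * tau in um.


Step 1: tau in seconds = 14.07 ps * 1e-12 = 1.4070e-11 s
Step 2: L = v_sat * tau = 1e7 * 1.4070e-11 = 1.4070e-04 cm
Step 3: L in um = 1.4070e-04 * 1e4 = 1.407 um

1.407


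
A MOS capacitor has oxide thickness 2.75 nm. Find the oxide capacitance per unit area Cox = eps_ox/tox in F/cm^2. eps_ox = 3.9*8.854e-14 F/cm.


Step 1: eps_ox = 3.9 * 8.854e-14 = 3.45306e-13 F/cm
Step 2: tox in cm = 2.75 nm * 1e-7 = 2.7500e-07 cm
Step 3: Cox = 3.45306e-13 / 2.7500e-07 = 1.26e-06 F/cm^2

1.26e-06


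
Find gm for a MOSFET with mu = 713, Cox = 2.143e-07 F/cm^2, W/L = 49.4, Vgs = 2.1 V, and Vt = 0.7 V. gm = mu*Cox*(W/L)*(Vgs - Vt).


Step 1: Vov = Vgs - Vt = 2.1 - 0.7 = 1.4 V
Step 2: gm = mu * Cox * (W/L) * Vov
Step 3: gm = 713 * 2.143e-07 * 49.4 * 1.4 = 1.06e-02 S

1.06e-02


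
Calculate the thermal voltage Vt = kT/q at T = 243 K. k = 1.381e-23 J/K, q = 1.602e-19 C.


Step 1: kT = 1.381e-23 * 243 = 3.35583e-21 J
Step 2: Vt = kT/q = 3.35583e-21 / 1.602e-19
Step 3: Vt = 0.02095 V

0.02095


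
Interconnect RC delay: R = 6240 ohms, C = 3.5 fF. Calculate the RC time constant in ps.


Step 1: tau = R * C
Step 2: tau = 6240 * 3.5 fF = 6240 * 3.5e-15 F
Step 3: tau = 2.184e-11 s = 21.84 ps

21.84


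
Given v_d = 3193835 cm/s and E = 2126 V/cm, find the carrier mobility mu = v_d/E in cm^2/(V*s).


Step 1: mu = v_d / E
Step 2: mu = 3193835 / 2126
Step 3: mu = 1502.27 cm^2/(V*s)

1502.27


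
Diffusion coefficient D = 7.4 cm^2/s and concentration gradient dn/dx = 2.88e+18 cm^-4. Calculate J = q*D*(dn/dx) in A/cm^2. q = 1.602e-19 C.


Step 1: J = q * D * (dn/dx)
Step 2: J = 1.602e-19 * 7.4 * 2.88e+18
Step 3: J = 3.41e+00 A/cm^2

3.41e+00


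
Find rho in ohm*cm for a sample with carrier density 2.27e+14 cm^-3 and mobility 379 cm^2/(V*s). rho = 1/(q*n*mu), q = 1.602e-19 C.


Step 1: sigma = q * n * mu = 1.602e-19 * 2.27e+14 * 379 = 1.37825e-02 S/cm
Step 2: rho = 1 / sigma = 1 / 1.37825e-02 = 72.56 ohm*cm

72.56


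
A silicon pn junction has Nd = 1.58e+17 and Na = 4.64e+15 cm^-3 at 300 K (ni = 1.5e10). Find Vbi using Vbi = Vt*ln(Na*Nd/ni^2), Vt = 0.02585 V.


Step 1: Compute Na*Nd/ni^2 = 4.64e+15 * 1.58e+17 / (1.5e10)^2 = 3.2583e+12
Step 2: ln(3.2583e+12) = 28.8122
Step 3: Vbi = 0.02585 * 28.8122 = 0.745 V

0.745


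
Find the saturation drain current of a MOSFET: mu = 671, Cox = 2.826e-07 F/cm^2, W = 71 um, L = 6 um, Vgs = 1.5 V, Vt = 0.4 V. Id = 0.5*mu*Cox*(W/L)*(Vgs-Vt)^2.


Step 1: Overdrive voltage Vov = Vgs - Vt = 1.5 - 0.4 = 1.1 V
Step 2: W/L = 71/6 = 11.8333
Step 3: Id = 0.5 * 671 * 2.826e-07 * 11.8333 * 1.1^2
Step 4: Id = 1.36e-03 A

1.36e-03


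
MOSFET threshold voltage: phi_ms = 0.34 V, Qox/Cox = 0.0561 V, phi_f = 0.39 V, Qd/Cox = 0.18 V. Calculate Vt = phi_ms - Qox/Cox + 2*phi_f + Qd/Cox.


Step 1: Vt = phi_ms - Qox/Cox + 2*phi_f + Qd/Cox
Step 2: Vt = 0.34 - 0.0561 + 2*0.39 + 0.18
Step 3: Vt = 0.34 - 0.0561 + 0.78 + 0.18
Step 4: Vt = 1.2439 V

1.2439


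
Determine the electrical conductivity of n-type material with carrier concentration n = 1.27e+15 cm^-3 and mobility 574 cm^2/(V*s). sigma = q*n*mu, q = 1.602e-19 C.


Step 1: sigma = q * n * mu
Step 2: sigma = 1.602e-19 * 1.27e+15 * 574
Step 3: sigma = 1.168e-01 S/cm

1.168e-01


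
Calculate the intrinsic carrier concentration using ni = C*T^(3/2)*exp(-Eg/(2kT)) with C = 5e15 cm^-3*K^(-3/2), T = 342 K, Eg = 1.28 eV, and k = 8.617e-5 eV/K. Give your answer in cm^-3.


Step 1: Compute kT = 8.617e-5 * 342 = 0.02947014 eV
Step 2: Exponent = -Eg/(2kT) = -1.28/(2*0.02947014) = -21.71690
Step 3: T^(3/2) = 342^1.5 = 6324.69
Step 4: ni = 5e15 * 6324.69 * exp(-21.71690) = 1.17e+10 cm^-3

1.17e+10


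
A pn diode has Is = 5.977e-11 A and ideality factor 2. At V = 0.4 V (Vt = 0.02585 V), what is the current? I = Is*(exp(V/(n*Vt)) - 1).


Step 1: V/(n*Vt) = 0.4/(2*0.02585) = 7.7369
Step 2: exp(7.7369) = 2.2914e+03
Step 3: I = 5.977e-11 * (2.2914e+03 - 1) = 1.37e-07 A

1.37e-07


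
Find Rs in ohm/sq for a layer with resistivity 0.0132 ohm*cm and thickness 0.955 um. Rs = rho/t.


Step 1: Convert thickness to cm: t = 0.955 um = 9.5500e-05 cm
Step 2: Rs = rho / t = 0.0132 / 9.5500e-05
Step 3: Rs = 138.2 ohm/sq

138.2


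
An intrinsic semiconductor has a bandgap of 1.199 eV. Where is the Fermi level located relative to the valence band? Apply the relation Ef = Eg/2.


Step 1: For an intrinsic semiconductor, the Fermi level sits at midgap.
Step 2: Ef = Eg / 2 = 1.199 / 2 = 0.5995 eV

0.5995


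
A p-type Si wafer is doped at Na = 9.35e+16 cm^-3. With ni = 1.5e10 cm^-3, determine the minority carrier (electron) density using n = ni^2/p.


Step 1: Majority hole concentration p ≈ Na = 9.35e+16 cm^-3
Step 2: n = ni^2 / Na = (1.5e10)^2 / 9.35e+16
Step 3: n = 2.41e+03 cm^-3

2.41e+03


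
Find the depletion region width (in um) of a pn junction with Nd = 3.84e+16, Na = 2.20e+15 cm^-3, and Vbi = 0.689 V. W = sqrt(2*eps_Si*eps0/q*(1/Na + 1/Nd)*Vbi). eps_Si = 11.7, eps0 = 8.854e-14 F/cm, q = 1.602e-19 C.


Step 1: 1/Na + 1/Nd = 1/2.20e+15 + 1/3.84e+16 = 4.80587e-16
Step 2: 2*eps*eps0/q = 2*11.7*8.854e-14/1.602e-19 = 1.293281e+07
Step 3: W^2 = 1.293281e+07 * 4.80587e-16 * 0.689 = 4.28237e-09
Step 4: W = sqrt(4.28237e-09) = 6.544e-05 cm = 0.6544 um

0.6544


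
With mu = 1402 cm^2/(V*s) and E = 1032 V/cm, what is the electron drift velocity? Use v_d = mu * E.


Step 1: v_d = mu * E
Step 2: v_d = 1402 * 1032 = 1446864
Step 3: v_d = 1.45e+06 cm/s

1.45e+06


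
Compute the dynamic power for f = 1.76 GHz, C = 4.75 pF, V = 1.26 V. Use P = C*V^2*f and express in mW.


Step 1: V^2 = 1.26^2 = 1.5876 V^2
Step 2: P = C*V^2*f = 4.75e-12 F * 1.5876 * 1.76e9 Hz
Step 3: P = 1.3272336e-02 W
Step 4: P = 13.272 mW

13.272


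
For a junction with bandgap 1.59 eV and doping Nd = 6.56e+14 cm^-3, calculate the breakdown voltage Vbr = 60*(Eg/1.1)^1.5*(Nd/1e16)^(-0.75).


Step 1: Eg/1.1 = 1.59/1.1 = 1.445455
Step 2: (Eg/1.1)^1.5 = 1.445455^1.5 = 1.737828
Step 3: (Nd/1e16)^(-0.75) = (0.0656)^(-0.75) = 7.714755
Step 4: Vbr = 60 * 1.737828 * 7.714755 = 804.4 V

804.4


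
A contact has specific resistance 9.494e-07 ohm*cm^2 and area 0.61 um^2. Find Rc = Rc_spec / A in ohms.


Step 1: Convert area to cm^2: 0.61 um^2 = 6.1000e-09 cm^2
Step 2: Rc = Rc_spec / A = 9.494e-07 / 6.1000e-09
Step 3: Rc = 1.56e+02 ohms

1.56e+02


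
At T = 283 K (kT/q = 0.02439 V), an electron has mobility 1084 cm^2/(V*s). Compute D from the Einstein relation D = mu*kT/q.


Step 1: D = mu * (kT/q)
Step 2: D = 1084 * 0.02439
Step 3: D = 26.44 cm^2/s

26.44
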